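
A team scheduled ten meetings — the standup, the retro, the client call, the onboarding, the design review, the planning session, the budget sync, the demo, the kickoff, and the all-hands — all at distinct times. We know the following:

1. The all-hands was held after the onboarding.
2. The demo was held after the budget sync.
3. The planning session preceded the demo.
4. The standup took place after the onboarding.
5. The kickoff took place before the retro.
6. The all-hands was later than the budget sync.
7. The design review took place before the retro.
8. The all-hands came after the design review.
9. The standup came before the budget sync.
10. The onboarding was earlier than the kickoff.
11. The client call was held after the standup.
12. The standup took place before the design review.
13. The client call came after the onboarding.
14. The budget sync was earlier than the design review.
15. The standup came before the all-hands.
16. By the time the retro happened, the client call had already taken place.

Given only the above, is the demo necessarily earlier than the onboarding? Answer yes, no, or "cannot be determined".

Tracing the constraints gives the onboarding → the standup → the budget sync → the demo, so the onboarding must come before the demo.
That means the demo cannot be before the onboarding.

no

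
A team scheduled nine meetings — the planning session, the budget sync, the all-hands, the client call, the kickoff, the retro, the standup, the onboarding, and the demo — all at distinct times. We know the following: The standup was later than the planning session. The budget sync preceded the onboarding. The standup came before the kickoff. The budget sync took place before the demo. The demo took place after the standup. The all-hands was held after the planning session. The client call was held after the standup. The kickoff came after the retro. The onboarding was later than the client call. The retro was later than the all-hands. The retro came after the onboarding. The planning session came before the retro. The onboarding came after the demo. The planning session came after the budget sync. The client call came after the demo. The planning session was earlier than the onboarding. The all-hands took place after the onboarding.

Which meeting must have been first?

the budget sync

The budget sync has a chain of constraints placing it before every other meeting, so the budget sync must be first.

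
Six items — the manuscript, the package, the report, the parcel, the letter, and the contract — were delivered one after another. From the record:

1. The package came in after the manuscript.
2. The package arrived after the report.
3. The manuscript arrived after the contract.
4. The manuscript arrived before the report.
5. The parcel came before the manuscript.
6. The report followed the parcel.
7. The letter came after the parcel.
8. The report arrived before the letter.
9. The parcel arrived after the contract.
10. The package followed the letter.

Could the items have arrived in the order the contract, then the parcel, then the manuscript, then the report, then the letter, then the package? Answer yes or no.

Check each stated constraint against the proposed order — e.g. the parcel is ahead of the letter; the manuscript is ahead of the package. Every pair is in the required order; nothing is violated.

yes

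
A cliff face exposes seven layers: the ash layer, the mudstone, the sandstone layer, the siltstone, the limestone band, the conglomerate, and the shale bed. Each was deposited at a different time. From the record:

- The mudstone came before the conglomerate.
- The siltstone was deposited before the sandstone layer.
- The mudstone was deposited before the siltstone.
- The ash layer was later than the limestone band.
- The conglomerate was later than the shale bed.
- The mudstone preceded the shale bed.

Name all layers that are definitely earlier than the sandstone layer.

the mudstone, the siltstone

Directly stated before the sandstone layer: the siltstone.
The mudstone reaches the sandstone layer via the mudstone → the siltstone → the sandstone layer.
No chain forces the shale bed (or any of the others) ahead of the sandstone layer.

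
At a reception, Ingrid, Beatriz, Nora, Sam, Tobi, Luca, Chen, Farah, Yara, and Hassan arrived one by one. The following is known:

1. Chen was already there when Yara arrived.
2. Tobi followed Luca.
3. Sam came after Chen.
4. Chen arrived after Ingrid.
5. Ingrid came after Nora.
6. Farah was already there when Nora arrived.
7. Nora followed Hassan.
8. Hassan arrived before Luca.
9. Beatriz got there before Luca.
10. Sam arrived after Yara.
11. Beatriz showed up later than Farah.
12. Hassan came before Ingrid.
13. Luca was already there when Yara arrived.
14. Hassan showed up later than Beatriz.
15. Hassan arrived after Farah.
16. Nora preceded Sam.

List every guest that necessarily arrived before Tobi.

Directly stated before Tobi: Luca.
Beatriz reaches Tobi via Beatriz → Luca → Tobi.
Farah reaches Tobi via Farah → Hassan → Luca → Tobi.
Hassan reaches Tobi via Hassan → Luca → Tobi.
No chain forces Yara (or any of the others) ahead of Tobi.

Beatriz, Farah, Hassan, Luca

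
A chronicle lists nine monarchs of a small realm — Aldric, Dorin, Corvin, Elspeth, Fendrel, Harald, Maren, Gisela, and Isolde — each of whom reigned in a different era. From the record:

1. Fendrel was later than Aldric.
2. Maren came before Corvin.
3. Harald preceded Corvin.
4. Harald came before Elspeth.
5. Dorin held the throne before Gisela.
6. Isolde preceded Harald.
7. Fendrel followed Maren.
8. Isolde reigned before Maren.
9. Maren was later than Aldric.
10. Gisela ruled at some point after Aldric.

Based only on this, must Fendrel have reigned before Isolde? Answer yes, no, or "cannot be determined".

Tracing the constraints gives Isolde → Maren → Fendrel, so Isolde must come before Fendrel.
That means Fendrel cannot be before Isolde.

no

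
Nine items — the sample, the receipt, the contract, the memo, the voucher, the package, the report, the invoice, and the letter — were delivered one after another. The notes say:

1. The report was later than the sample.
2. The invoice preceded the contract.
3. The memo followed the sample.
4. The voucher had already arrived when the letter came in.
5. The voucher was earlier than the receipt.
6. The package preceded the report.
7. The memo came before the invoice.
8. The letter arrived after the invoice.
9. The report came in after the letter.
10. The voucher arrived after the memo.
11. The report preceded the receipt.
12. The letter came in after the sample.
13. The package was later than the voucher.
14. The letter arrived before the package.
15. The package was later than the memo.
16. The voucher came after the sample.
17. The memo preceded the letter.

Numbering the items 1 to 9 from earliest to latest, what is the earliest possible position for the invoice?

The memo and the sample must both come before the invoice — 2 forced predecessors.
Nothing else is forced ahead of the invoice, so its earliest slot is position 2 + 1 = 3.

3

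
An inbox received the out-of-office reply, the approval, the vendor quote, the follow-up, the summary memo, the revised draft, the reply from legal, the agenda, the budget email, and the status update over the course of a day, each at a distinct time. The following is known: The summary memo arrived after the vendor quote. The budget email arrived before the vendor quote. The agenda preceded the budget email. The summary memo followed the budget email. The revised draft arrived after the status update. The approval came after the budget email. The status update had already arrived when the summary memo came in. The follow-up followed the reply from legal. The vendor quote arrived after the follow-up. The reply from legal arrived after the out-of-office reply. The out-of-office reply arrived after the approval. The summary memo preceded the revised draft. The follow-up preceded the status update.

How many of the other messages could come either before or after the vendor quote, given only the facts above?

Forced before the vendor quote: the agenda, the approval, the budget email, the follow-up, the out-of-office reply, and the reply from legal; forced after the vendor quote: the revised draft and the summary memo.
That leaves the status update with no forced order relative to the vendor quote — 1.

1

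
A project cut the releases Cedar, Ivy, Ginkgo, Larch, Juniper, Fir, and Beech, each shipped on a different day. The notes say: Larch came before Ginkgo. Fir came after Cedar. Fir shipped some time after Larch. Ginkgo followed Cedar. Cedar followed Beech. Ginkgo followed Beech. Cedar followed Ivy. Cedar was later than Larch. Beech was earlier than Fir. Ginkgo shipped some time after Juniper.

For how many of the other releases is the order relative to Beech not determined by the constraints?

3

Forced after Beech: Cedar, Fir, and Ginkgo.
That leaves Ivy, Juniper, and Larch with no forced order relative to Beech — 3.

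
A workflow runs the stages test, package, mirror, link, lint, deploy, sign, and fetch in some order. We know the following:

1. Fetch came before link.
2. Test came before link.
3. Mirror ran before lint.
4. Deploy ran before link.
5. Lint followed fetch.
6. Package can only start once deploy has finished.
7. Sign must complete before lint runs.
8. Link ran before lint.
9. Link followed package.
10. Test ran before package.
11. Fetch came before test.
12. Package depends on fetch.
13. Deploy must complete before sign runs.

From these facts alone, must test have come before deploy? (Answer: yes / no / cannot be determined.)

cannot be determined

No chain of stated constraints runs from test to deploy, and none runs from deploy to test either.
So the relative order of test and deploy is not fixed by the given facts.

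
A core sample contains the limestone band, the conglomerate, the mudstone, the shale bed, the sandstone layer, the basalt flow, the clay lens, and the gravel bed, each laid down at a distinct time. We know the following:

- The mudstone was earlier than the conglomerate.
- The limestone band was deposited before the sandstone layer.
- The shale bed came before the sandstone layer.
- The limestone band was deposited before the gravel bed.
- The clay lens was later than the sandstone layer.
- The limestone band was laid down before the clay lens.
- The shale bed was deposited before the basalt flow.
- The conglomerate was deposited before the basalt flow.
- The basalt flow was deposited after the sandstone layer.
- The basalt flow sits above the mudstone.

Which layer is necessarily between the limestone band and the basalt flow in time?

the sandstone layer

Tracing the constraints gives the limestone band → the sandstone layer → the basalt flow, so the sandstone layer sits after the limestone band and before the basalt flow.
No other layer is forced both after the limestone band and before the basalt flow.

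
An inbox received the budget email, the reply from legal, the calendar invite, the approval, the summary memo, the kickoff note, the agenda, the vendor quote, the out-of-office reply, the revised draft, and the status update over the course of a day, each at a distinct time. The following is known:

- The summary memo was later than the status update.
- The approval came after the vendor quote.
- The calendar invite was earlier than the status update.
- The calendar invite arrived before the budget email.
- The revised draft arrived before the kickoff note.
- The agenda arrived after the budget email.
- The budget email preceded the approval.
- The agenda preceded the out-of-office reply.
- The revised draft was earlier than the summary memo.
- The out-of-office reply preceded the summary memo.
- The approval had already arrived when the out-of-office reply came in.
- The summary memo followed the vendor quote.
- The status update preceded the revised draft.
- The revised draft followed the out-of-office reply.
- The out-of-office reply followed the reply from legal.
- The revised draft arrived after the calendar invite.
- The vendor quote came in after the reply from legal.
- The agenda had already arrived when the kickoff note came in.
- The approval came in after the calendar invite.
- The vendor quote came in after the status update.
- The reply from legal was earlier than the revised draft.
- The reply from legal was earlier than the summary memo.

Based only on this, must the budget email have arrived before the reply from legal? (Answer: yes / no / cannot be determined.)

cannot be determined

No chain of stated constraints runs from the budget email to the reply from legal, and none runs from the reply from legal to the budget email either.
So the relative order of the budget email and the reply from legal is not fixed by the given facts.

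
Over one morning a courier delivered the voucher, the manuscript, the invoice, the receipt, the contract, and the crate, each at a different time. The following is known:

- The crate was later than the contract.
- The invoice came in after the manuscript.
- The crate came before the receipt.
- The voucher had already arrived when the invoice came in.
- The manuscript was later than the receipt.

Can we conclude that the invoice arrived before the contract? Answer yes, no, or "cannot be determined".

no

Tracing the constraints gives the contract → the crate → the receipt → the manuscript → the invoice, so the contract must come before the invoice.
That means the invoice cannot be before the contract.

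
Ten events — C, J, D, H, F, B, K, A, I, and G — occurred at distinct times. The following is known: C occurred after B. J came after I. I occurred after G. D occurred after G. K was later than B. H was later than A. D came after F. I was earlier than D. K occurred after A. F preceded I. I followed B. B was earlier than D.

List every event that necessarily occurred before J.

B, F, G, I

Directly stated before J: I.
B reaches J via B → I → J.
F reaches J via F → I → J.
G reaches J via G → I → J.
No chain forces A (or any of the others) ahead of J.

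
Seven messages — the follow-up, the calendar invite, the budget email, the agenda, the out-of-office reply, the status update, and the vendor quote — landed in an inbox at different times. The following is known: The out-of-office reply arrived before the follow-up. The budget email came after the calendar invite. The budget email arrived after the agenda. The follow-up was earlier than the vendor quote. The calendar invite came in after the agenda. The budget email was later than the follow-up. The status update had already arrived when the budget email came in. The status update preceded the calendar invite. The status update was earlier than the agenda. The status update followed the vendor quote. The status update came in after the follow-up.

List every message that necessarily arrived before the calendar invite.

the agenda, the follow-up, the out-of-office reply, the status update, the vendor quote

Directly stated before the calendar invite: the agenda and the status update.
The follow-up reaches the calendar invite via the follow-up → the status update → the calendar invite.
The out-of-office reply reaches the calendar invite via the out-of-office reply → the follow-up → the status update → the calendar invite.
The vendor quote reaches the calendar invite via the vendor quote → the status update → the calendar invite.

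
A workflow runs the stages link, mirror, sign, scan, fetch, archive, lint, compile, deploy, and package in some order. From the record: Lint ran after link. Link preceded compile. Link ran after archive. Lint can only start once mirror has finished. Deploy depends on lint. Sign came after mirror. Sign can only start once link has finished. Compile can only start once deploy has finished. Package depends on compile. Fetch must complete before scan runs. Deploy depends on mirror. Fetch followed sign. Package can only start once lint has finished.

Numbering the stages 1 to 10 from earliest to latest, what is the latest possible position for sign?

Sign must come before fetch and scan — 2 stages forced after it.
Everything else can be placed before sign in some valid order, so sign can sit as late as position 10 − 2 = 8.

8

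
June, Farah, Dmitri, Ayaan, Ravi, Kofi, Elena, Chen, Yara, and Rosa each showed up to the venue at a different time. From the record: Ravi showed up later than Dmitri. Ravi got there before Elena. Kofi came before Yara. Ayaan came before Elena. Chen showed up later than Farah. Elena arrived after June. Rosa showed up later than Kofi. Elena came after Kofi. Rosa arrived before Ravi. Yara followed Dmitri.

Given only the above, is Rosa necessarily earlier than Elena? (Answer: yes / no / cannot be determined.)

Chain the constraints: Rosa → Ravi → Elena. Each link is directly stated, so Rosa comes before Elena.

yes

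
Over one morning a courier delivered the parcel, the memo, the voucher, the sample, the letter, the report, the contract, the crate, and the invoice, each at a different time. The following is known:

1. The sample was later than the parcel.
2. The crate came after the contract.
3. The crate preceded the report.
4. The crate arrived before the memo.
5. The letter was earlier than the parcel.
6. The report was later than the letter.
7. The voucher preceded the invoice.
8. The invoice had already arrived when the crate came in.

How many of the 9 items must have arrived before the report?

Directly stated before the report: the crate and the letter.
The contract reaches the report via the contract → the crate → the report.
The invoice reaches the report via the invoice → the crate → the report.
The voucher reaches the report via the voucher → the invoice → the crate → the report.
No chain forces the memo (or any of the others) ahead of the report.
That's the contract, the crate, the invoice, the letter, and the voucher — 5 in all.

5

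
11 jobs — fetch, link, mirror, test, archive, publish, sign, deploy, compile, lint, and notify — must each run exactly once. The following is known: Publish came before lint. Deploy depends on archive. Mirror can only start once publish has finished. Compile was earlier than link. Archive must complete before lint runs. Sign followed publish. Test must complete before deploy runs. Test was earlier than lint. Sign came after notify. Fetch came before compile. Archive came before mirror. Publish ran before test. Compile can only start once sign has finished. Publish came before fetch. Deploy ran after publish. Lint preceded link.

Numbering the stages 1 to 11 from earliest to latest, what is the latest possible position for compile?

10

Compile must come before link — 1 stage forced after it.
Everything else can be placed before compile in some valid order, so compile can sit as late as position 11 − 1 = 10.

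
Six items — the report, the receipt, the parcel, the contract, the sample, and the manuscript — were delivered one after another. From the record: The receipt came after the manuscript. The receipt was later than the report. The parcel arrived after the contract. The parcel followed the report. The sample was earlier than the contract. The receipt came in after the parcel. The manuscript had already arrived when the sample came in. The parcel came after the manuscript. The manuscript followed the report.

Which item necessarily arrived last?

the receipt

Every other item has a chain of constraints placing it before the receipt, so the receipt is last.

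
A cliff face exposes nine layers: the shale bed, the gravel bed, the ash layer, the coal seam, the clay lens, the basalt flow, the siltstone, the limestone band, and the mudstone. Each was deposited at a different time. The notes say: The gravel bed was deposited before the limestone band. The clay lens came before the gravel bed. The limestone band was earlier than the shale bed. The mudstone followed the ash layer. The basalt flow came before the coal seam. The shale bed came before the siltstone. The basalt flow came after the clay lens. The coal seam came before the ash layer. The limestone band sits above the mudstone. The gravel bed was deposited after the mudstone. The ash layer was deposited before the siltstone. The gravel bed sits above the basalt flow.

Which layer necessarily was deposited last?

the siltstone

Every other layer has a chain of constraints placing it before the siltstone, so the siltstone is last.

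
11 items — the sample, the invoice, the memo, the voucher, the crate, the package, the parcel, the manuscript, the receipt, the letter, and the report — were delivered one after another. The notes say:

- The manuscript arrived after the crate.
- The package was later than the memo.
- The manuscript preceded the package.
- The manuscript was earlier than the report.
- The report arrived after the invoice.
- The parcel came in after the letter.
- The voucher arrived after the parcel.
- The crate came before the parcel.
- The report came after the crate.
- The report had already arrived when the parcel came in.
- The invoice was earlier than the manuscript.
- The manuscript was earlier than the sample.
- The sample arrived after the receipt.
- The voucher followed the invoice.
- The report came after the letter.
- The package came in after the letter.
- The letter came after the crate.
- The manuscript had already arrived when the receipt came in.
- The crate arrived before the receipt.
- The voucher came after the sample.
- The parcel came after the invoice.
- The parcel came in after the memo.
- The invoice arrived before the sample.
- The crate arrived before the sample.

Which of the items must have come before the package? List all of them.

Directly stated before the package: the letter, the manuscript, and the memo.
The crate reaches the package via the crate → the manuscript → the package.
The invoice reaches the package via the invoice → the manuscript → the package.
No chain forces the receipt (or any of the others) ahead of the package.

the crate, the invoice, the letter, the manuscript, the memo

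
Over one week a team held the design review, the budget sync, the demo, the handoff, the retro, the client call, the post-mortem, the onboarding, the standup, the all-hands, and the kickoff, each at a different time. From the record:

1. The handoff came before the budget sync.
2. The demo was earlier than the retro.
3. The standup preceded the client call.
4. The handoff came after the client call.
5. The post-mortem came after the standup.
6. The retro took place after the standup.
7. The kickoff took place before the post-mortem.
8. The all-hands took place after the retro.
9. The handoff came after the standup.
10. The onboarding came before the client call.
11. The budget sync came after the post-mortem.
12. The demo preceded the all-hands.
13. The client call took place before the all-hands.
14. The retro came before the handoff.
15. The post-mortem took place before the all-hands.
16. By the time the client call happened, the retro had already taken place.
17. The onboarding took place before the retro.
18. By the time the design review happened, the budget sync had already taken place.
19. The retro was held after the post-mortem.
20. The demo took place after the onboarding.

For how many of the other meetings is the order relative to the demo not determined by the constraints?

3

Forced before the demo: the onboarding; forced after the demo: the all-hands, the budget sync, the client call, the design review, the handoff, and the retro.
That leaves the kickoff, the post-mortem, and the standup with no forced order relative to the demo — 3.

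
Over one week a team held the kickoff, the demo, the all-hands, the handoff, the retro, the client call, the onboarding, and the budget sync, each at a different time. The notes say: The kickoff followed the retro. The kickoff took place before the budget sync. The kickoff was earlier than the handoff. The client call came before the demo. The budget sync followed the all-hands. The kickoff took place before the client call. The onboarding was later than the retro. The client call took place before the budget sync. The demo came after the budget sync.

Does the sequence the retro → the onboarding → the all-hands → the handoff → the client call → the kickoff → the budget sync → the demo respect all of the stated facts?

The constraints require the kickoff before the client call, but in the proposed sequence the client call appears ahead of the kickoff. That one violation is enough.

no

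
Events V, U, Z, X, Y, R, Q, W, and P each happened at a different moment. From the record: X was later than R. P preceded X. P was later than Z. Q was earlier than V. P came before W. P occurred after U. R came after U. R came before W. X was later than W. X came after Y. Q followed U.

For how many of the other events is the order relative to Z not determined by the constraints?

5

Forced after Z: P, W, and X.
That leaves Q, R, U, V, and Y with no forced order relative to Z — 5.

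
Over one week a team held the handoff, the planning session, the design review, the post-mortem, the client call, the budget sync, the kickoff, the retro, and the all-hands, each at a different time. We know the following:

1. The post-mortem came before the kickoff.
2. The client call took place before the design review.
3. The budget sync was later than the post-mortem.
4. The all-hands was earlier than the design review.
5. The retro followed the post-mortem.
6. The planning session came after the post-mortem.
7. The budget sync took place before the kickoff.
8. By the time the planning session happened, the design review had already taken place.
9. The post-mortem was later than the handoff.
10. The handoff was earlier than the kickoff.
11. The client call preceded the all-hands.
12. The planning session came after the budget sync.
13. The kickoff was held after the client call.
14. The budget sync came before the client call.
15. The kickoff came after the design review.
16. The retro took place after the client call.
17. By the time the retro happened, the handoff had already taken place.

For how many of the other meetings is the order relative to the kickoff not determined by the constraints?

Forced before the kickoff: the all-hands, the budget sync, the client call, the design review, the handoff, and the post-mortem.
That leaves the planning session and the retro with no forced order relative to the kickoff — 2.

2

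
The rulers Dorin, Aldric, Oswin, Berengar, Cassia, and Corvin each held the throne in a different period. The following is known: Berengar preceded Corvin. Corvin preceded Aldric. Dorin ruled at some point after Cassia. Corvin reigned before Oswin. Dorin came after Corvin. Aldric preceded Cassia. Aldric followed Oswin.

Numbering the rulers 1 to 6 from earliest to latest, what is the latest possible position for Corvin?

Corvin must come before Aldric, Cassia, Dorin, and Oswin — 4 rulers forced after them.
Everything else can be placed before Corvin in some valid order, so Corvin can sit as late as position 6 − 4 = 2.

2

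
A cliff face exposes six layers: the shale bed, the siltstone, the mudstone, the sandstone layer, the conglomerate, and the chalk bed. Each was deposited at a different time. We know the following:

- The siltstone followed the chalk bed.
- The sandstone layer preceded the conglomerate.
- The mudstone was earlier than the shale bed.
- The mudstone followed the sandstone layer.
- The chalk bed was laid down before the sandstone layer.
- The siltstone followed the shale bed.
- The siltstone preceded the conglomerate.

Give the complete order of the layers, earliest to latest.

the chalk bed, the sandstone layer, the mudstone, the shale bed, the siltstone, the conglomerate

The constraints fix every adjacent pair, so only one ordering works:
the chalk bed → the sandstone layer → the mudstone → the shale bed → the siltstone → the conglomerate.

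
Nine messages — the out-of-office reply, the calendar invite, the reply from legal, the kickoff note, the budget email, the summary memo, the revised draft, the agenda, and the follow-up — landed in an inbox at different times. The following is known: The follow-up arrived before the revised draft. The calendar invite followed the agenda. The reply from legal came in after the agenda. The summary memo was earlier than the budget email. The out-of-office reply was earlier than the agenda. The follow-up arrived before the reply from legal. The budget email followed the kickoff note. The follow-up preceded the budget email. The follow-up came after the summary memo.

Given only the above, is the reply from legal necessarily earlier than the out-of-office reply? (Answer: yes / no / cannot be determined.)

Tracing the constraints gives the out-of-office reply → the agenda → the reply from legal, so the out-of-office reply must come before the reply from legal.
That means the reply from legal cannot be before the out-of-office reply.

no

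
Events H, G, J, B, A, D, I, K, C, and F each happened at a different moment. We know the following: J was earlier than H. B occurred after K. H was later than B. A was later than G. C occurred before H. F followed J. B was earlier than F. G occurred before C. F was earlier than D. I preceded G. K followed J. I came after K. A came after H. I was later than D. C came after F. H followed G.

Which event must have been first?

J has a chain of constraints placing it before every other event, so J must be first.

J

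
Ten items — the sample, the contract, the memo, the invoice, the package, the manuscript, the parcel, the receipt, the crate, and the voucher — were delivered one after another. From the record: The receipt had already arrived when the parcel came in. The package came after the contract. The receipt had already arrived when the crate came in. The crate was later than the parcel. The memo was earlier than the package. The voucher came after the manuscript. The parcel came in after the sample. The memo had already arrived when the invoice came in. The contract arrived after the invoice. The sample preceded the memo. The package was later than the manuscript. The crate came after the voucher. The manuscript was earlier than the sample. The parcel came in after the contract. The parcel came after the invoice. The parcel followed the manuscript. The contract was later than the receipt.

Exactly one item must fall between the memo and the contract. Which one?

Tracing the constraints gives the memo → the invoice → the contract, so the invoice sits after the memo and before the contract.
No other item is forced both after the memo and before the contract.

the invoice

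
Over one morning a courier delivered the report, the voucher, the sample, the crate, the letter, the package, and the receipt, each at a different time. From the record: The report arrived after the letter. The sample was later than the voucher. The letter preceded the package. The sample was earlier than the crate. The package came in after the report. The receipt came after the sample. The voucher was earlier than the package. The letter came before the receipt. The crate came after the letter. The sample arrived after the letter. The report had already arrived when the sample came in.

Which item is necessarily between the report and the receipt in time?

the sample

Tracing the constraints gives the report → the sample → the receipt, so the sample sits after the report and before the receipt.
No other item is forced both after the report and before the receipt.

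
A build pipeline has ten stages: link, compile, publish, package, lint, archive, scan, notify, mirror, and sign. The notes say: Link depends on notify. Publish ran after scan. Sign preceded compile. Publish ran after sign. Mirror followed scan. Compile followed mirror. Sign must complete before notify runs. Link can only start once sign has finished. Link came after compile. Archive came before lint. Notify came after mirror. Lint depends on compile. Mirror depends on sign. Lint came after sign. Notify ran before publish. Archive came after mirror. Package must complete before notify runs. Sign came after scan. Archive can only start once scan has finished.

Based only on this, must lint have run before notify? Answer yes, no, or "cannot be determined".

cannot be determined

No chain of stated constraints runs from lint to notify, and none runs from notify to lint either.
So the relative order of lint and notify is not fixed by the given facts.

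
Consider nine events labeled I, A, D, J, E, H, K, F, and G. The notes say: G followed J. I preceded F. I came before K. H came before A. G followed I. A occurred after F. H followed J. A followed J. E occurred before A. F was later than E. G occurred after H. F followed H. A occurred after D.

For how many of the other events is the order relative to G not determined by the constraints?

5

Forced before G: H, I, and J.
That leaves A, D, E, F, and K with no forced order relative to G — 5.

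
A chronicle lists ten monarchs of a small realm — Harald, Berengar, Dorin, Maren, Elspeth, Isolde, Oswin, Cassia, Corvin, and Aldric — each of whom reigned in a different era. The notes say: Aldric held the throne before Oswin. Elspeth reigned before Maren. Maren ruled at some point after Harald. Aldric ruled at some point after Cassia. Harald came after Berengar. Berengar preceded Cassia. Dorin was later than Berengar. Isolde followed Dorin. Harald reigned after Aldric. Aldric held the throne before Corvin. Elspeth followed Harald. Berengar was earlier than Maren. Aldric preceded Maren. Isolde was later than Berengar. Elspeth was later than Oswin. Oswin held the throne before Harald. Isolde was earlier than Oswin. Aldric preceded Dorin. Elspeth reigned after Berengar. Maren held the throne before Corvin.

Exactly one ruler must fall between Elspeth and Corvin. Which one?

Maren

Tracing the constraints gives Elspeth → Maren → Corvin, so Maren sits after Elspeth and before Corvin.
No other ruler is forced both after Elspeth and before Corvin.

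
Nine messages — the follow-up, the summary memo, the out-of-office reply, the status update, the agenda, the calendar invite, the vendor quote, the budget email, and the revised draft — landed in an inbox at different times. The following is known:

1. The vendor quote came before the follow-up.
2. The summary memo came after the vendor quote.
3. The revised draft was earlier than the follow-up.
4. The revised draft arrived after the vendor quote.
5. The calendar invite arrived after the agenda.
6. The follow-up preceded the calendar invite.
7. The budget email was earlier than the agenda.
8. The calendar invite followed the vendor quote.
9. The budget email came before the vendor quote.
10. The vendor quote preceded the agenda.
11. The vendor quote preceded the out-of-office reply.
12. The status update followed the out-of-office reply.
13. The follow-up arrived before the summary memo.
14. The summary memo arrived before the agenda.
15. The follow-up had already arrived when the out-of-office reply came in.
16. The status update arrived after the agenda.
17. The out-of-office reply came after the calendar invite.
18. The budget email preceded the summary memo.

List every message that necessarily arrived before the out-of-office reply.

Directly stated before the out-of-office reply: the calendar invite, the follow-up, and the vendor quote.
The agenda reaches the out-of-office reply via the agenda → the calendar invite → the out-of-office reply.
The budget email reaches the out-of-office reply via the budget email → the vendor quote → the out-of-office reply.
The revised draft reaches the out-of-office reply via the revised draft → the follow-up → the out-of-office reply.
Likewise the summary memo reaches the out-of-office reply by chaining the stated constraints.

the agenda, the budget email, the calendar invite, the follow-up, the revised draft, the summary memo, the vendor quote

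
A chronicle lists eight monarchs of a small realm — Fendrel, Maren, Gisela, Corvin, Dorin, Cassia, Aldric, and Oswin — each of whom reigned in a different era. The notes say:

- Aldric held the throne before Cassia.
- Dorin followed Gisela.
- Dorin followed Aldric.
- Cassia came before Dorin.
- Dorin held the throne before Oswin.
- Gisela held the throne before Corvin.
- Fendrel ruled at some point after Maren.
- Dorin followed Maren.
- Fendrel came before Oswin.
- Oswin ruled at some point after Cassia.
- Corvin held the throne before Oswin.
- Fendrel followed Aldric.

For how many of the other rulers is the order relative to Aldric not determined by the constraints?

3

Forced after Aldric: Cassia, Dorin, Fendrel, and Oswin.
That leaves Corvin, Gisela, and Maren with no forced order relative to Aldric — 3.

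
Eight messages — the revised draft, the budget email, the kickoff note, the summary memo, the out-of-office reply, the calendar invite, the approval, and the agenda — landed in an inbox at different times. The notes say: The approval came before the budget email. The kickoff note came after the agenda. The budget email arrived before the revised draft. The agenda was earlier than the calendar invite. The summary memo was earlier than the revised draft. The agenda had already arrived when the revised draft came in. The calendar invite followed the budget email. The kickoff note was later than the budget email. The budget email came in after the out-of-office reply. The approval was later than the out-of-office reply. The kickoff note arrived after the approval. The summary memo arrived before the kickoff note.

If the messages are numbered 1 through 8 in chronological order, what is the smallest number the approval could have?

2

The out-of-office reply must come before the approval — 1 forced predecessor.
Nothing else is forced ahead of the approval, so its earliest slot is position 1 + 1 = 2.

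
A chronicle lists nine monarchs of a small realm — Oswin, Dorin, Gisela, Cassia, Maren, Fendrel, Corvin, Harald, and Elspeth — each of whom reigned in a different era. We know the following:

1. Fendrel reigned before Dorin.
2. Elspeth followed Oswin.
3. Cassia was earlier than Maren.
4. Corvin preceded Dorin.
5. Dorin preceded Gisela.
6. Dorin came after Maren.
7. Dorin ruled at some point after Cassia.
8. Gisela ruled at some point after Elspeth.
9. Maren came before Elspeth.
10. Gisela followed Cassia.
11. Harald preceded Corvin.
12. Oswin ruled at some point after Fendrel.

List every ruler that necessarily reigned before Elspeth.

Cassia, Fendrel, Maren, Oswin

Directly stated before Elspeth: Maren and Oswin.
Cassia reaches Elspeth via Cassia → Maren → Elspeth.
Fendrel reaches Elspeth via Fendrel → Oswin → Elspeth.
No chain forces Corvin (or any of the others) ahead of Elspeth.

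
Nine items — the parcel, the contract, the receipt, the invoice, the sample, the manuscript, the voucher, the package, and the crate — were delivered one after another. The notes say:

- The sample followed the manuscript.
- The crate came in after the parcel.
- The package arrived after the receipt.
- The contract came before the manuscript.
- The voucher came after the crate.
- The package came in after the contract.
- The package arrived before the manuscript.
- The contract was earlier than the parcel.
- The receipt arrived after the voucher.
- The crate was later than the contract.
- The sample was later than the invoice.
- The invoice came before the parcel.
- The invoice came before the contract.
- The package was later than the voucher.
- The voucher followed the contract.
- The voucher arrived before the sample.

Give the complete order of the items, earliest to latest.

The constraints fix every adjacent pair, so only one ordering works:
the invoice → the contract → the parcel → the crate → the voucher → the receipt → the package → the manuscript → the sample.

the invoice, the contract, the parcel, the crate, the voucher, the receipt, the package, the manuscript, the sample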